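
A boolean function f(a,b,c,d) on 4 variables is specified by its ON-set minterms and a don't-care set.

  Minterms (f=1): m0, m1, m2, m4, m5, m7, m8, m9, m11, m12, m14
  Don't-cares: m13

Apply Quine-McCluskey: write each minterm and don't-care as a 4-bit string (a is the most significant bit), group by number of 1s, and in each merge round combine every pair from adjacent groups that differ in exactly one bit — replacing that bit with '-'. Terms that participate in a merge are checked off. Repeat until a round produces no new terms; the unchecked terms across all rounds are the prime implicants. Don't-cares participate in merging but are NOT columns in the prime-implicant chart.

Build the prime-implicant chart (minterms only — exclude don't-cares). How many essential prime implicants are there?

5

size-2^0 implicants → 0000(✓)  0001(✓)  0010(✓)  0100(✓)  0101(✓)  0111(✓)  1000(✓)  1001(✓)  1011(✓)  1100(✓)  1101(✓)  1110(✓)
size-2^1 implicants → -000(✓)  -001(✓)  -100(✓)  -101(✓)  0-00(✓)  0-01(✓)  00-0  000-(✓)  01-1  010-(✓)  1-00(✓)  1-01(✓)  10-1  100-(✓)  11-0  110-(✓)
size-2^2 implicants → --00(✓)  --01(✓)  -00-(✓)  -10-(✓)  0-0-(✓)  1-0-(✓)
size-2^3 implicants → --0-
Unchecked terms (primes): --0-, 00-0, 01-1, 10-1, 11-0
Minterm coverage:
  m0 ⊆ --0-,00-0
  m1 ⊆ --0- [E]
  m2 ⊆ 00-0 [E]
  m4 ⊆ --0- [E]
  m5 ⊆ --0-,01-1
  m7 ⊆ 01-1 [E]
  m8 ⊆ --0- [E]
  m9 ⊆ --0-,10-1
  m11 ⊆ 10-1 [E]
  m12 ⊆ --0-,11-0
  m14 ⊆ 11-0 [E]
E = {--0-, 00-0, 01-1, 10-1, 11-0}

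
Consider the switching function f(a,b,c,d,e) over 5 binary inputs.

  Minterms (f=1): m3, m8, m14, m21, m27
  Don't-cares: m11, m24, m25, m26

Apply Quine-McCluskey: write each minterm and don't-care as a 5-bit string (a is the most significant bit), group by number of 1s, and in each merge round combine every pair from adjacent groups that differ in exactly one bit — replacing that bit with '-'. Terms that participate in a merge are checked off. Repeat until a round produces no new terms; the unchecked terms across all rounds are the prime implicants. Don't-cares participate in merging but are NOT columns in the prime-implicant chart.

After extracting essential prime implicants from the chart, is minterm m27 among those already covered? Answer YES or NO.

[col 0] 00011*, 01000*, 01011*, 01110, 10101, 11000*, 11001*, 11010*, 11011*
[col 1] -1000, -1011, 0-011, 110-0*, 110-1*, 1100-*, 1101-*
[col 2] 110--
Prime implicants: -1000, -1011, 0-011, 01110, 10101, 110--
PI chart (minterm → PIs covering it):
  3 | 0-011  (sole → essential)
  8 | -1000  (sole → essential)
  14 | 01110  (sole → essential)
  21 | 10101  (sole → essential)
  27 | -1011,110--
Essential prime implicants: -1000, 0-011, 01110, 10101

NO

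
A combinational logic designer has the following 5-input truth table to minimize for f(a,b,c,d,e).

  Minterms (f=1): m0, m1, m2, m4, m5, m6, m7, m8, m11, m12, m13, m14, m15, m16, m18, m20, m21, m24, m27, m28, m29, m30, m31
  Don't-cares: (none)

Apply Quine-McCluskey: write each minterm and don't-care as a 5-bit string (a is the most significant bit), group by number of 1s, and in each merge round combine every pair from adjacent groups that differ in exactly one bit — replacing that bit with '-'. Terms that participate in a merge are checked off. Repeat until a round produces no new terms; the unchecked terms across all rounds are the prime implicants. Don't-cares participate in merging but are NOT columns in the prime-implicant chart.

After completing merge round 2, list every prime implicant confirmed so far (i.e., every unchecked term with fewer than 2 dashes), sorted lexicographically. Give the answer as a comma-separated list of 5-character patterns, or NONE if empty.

Round 0: 00000✓ 00001✓ 00010✓ 00100✓ 00101✓ 00110✓ 00111✓ 01000✓ 01011✓ 01100✓ 01101✓ 01110✓ 01111✓ 10000✓ 10010✓ 10100✓ 10101✓ 11000✓ 11011✓ 11100✓ 11101✓ 11110✓ 11111✓
Round 1: -0000✓ -0010✓ -0100✓ -0101✓ -1000✓ -1011✓ -1100✓ -1101✓ -1110✓ -1111✓ 0-000✓ 0-100✓ 0-101✓ 0-110✓ 0-111✓ 00-00✓ 00-01✓ 00-10✓ 000-0✓ 0000-✓ 001-0✓ 001-1✓ 0010-✓ 0011-✓ 01-00✓ 01-11✓ 011-0✓ 011-1✓ 0110-✓ 0111-✓ 1-000✓ 1-100✓ 1-101✓ 10-00✓ 100-0✓ 1010-✓ 11-00✓ 11-11✓ 111-0✓ 111-1✓ 1110-✓ 1111-✓
Round 2: --000✓ --100✓ --101✓ -0-00✓ -00-0 -010-✓ -1-00✓ -1-11 -11-0✓ -11-1✓ -110-✓ -111-✓ 0--00✓ 0-1-0✓ 0-1-1✓ 0-10-✓ 0-11-✓ 00--0 00-0- 001--✓ 011--✓ 1--00✓ 1-10-✓ 111--✓
Round 3: ---00 --10- -11-- 0-1--
PIs = {---00, --10-, -00-0, -1-11, -11--, 0-1--, 00--0, 00-0-}

NONE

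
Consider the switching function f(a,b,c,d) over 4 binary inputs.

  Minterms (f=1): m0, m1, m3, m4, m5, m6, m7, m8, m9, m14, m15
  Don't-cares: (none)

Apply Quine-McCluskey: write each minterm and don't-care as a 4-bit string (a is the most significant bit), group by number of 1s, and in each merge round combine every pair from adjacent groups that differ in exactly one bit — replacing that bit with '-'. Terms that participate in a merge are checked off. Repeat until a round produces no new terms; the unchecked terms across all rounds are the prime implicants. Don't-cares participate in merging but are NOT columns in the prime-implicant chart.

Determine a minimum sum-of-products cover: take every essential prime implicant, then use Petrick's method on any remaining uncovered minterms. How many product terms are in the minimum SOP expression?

4

[col 0] 0000*, 0001*, 0011*, 0100*, 0101*, 0110*, 0111*, 1000*, 1001*, 1110*, 1111*
[col 1] -000*, -001*, -110*, -111*, 0-00*, 0-01*, 0-11*, 00-1*, 000-*, 01-0*, 01-1*, 010-*, 011-*, 100-*, 111-*
[col 2] -00-, -11-, 0--1, 0-0-, 01--
Prime implicants: -00-, -11-, 0--1, 0-0-, 01--
PI chart (minterm → PIs covering it):
  0 | -00-,0-0-
  1 | -00-,0--1,0-0-
  3 | 0--1  (sole → essential)
  4 | 0-0-,01--
  5 | 0--1,0-0-,01--
  6 | -11-,01--
  7 | -11-,0--1,01--
  8 | -00-  (sole → essential)
  9 | -00-  (sole → essential)
  14 | -11-  (sole → essential)
  15 | -11-  (sole → essential)
Essential prime implicants: -00-, -11-, 0--1
Petrick residual → 0-0-
Minimum SOP uses 4 PIs: b'c' + bc + a'd + a'c'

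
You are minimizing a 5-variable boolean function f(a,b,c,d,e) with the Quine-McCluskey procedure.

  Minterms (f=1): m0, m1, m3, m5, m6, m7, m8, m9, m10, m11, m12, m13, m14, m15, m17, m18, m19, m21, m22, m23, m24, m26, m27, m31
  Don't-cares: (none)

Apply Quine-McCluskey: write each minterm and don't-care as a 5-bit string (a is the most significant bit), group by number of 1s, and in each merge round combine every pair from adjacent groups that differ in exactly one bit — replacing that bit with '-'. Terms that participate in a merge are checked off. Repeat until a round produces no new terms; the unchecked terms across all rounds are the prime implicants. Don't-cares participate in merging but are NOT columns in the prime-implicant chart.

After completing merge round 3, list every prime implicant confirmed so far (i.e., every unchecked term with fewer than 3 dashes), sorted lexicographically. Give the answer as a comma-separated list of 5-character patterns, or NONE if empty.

-011-, -10-0, -101-, 0-00-, 0-11-, 1-01-, 10-1-

[col 0] 00000*, 00001*, 00011*, 00101*, 00110*, 00111*, 01000*, 01001*, 01010*, 01011*, 01100*, 01101*, 01110*, 01111*, 10001*, 10010*, 10011*, 10101*, 10110*, 10111*, 11000*, 11010*, 11011*, 11111*
[col 1] -0001*, -0011*, -0101*, -0110*, -0111*, -1000*, -1010*, -1011*, -1111*, 0-000*, 0-001*, 0-011*, 0-101*, 0-110*, 0-111*, 00-01*, 00-11*, 000-1*, 0000-*, 001-1*, 0011-*, 01-00*, 01-01*, 01-10*, 01-11*, 010-0*, 010-1*, 0100-*, 0101-*, 011-0*, 011-1*, 0110-*, 0111-*, 1-010*, 1-011*, 1-111*, 10-01*, 10-10*, 10-11*, 100-1*, 1001-*, 101-1*, 1011-*, 11-11*, 110-0*, 1101-*
[col 2] --011*, --111*, -0-01*, -0-11*, -00-1*, -01-1*, -011-, -1-11*, -10-0, -101-, 0--01*, 0--11*, 0-0-1*, 0-00-, 0-1-1*, 0-11-, 00--1*, 01--0*, 01--1*, 01-0-*, 01-1-*, 010--*, 011--*, 1--11*, 1-01-, 10--1*, 10-1-
[col 3] ---11, -0--1, 0---1, 01---
Prime implicants: ---11, -0--1, -011-, -10-0, -101-, 0---1, 0-00-, 0-11-, 01---, 1-01-, 10-1-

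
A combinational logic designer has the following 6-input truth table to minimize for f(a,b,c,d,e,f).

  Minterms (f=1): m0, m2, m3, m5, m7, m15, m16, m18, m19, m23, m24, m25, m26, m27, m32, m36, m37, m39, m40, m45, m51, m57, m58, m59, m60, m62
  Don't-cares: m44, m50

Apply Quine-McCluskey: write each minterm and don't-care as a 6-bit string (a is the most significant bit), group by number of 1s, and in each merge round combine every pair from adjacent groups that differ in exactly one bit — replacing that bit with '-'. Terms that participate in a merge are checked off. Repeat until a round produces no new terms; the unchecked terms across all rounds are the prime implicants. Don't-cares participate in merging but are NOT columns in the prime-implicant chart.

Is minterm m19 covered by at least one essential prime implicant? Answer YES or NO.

size-2^0 implicants → 000000(✓)  000010(✓)  000011(✓)  000101(✓)  000111(✓)  001111(✓)  010000(✓)  010010(✓)  010011(✓)  010111(✓)  011000(✓)  011001(✓)  011010(✓)  011011(✓)  100000(✓)  100100(✓)  100101(✓)  100111(✓)  101000(✓)  101100(✓)  101101(✓)  110010(✓)  110011(✓)  111001(✓)  111010(✓)  111011(✓)  111100(✓)  111110(✓)
size-2^1 implicants → -00000  -00101(✓)  -00111(✓)  -10010(✓)  -10011(✓)  -11001(✓)  -11010(✓)  -11011(✓)  0-0000(✓)  0-0010(✓)  0-0011(✓)  0-0111(✓)  00-111  000-11(✓)  0000-0(✓)  00001-(✓)  0001-1(✓)  01-000(✓)  01-010(✓)  01-011(✓)  010-11(✓)  0100-0(✓)  01001-(✓)  0110-0(✓)  0110-1(✓)  01100-(✓)  01101-(✓)  1-1100  10-000(✓)  10-100(✓)  10-101(✓)  100-00(✓)  1001-1(✓)  10010-(✓)  101-00(✓)  10110-(✓)  11-010(✓)  11-011(✓)  11001-(✓)  111-10  1110-1(✓)  11101-(✓)  1111-0
size-2^2 implicants → -001-1  -1-010(✓)  -1-011(✓)  -1001-(✓)  -110-1  -1101-(✓)  0-0-11  0-00-0  0-001-  01-0-0  01-01-(✓)  0110--  10--00  10-10-  11-01-(✓)
size-2^3 implicants → -1-01-
Unchecked terms (primes): -00000, -001-1, -1-01-, -110-1, 0-0-11, 0-00-0, 0-001-, 00-111, 01-0-0, 0110--, 1-1100, 10--00, 10-10-, 111-10, 1111-0
Minterm coverage:
  m0 ⊆ -00000,0-00-0
  m2 ⊆ 0-00-0,0-001-
  m3 ⊆ 0-0-11,0-001-
  m5 ⊆ -001-1 [E]
  m7 ⊆ -001-1,0-0-11,00-111
  m15 ⊆ 00-111 [E]
  m16 ⊆ 0-00-0,01-0-0
  m18 ⊆ -1-01-,0-00-0,0-001-,01-0-0
  m19 ⊆ -1-01-,0-0-11,0-001-
  m23 ⊆ 0-0-11 [E]
  m24 ⊆ 01-0-0,0110--
  m25 ⊆ -110-1,0110--
  m26 ⊆ -1-01-,01-0-0,0110--
  m27 ⊆ -1-01-,-110-1,0110--
  m32 ⊆ -00000,10--00
  m36 ⊆ 10--00,10-10-
  m37 ⊆ -001-1,10-10-
  m39 ⊆ -001-1 [E]
  m40 ⊆ 10--00 [E]
  m45 ⊆ 10-10- [E]
  m51 ⊆ -1-01- [E]
  m57 ⊆ -110-1 [E]
  m58 ⊆ -1-01-,111-10
  m59 ⊆ -1-01-,-110-1
  m60 ⊆ 1-1100,1111-0
  m62 ⊆ 111-10,1111-0
E = {-001-1, -1-01-, -110-1, 0-0-11, 00-111, 10--00, 10-10-}

YES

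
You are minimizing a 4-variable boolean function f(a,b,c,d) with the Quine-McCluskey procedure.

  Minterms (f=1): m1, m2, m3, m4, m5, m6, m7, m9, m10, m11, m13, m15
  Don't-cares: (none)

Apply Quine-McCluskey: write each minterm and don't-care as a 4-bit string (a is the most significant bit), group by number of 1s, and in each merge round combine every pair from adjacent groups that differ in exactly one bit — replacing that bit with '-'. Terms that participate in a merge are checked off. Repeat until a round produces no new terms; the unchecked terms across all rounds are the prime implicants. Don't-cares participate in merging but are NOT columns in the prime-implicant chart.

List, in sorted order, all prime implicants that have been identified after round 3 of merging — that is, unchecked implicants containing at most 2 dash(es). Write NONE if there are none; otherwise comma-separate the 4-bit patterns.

Round 0: 0001✓ 0010✓ 0011✓ 0100✓ 0101✓ 0110✓ 0111✓ 1001✓ 1010✓ 1011✓ 1101✓ 1111✓
Round 1: -001✓ -010✓ -011✓ -101✓ -111✓ 0-01✓ 0-10✓ 0-11✓ 00-1✓ 001-✓ 01-0✓ 01-1✓ 010-✓ 011-✓ 1-01✓ 1-11✓ 10-1✓ 101-✓ 11-1✓
Round 2: --01✓ --11✓ -0-1✓ -01- -1-1✓ 0--1✓ 0-1- 01-- 1--1✓
Round 3: ---1
PIs = {---1, -01-, 0-1-, 01--}

-01-, 0-1-, 01--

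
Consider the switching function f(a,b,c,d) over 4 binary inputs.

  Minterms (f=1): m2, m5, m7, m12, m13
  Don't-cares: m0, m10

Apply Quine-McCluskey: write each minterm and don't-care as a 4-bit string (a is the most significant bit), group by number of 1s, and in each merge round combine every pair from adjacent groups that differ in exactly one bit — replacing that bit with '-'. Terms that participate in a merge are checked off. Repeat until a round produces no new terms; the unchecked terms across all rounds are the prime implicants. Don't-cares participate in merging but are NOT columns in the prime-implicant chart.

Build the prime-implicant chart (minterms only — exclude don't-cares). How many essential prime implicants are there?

size-2^0 implicants → 0000(✓)  0010(✓)  0101(✓)  0111(✓)  1010(✓)  1100(✓)  1101(✓)
size-2^1 implicants → -010  -101  00-0  01-1  110-
Unchecked terms (primes): -010, -101, 00-0, 01-1, 110-
Minterm coverage:
  m2 ⊆ -010,00-0
  m5 ⊆ -101,01-1
  m7 ⊆ 01-1 [E]
  m12 ⊆ 110- [E]
  m13 ⊆ -101,110-
E = {01-1, 110-}

2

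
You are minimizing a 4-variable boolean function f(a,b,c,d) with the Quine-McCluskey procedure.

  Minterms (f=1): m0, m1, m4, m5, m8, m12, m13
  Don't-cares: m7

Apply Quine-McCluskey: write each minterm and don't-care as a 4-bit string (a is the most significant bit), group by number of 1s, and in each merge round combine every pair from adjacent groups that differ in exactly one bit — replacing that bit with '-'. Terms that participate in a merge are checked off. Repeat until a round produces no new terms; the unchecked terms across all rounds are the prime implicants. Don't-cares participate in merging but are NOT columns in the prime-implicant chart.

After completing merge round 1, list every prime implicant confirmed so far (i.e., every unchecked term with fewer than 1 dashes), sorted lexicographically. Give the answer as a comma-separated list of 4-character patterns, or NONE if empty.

[col 0] 0000*, 0001*, 0100*, 0101*, 0111*, 1000*, 1100*, 1101*
[col 1] -000*, -100*, -101*, 0-00*, 0-01*, 000-*, 01-1, 010-*, 1-00*, 110-*
[col 2] --00, -10-, 0-0-
Prime implicants: --00, -10-, 0-0-, 01-1

NONE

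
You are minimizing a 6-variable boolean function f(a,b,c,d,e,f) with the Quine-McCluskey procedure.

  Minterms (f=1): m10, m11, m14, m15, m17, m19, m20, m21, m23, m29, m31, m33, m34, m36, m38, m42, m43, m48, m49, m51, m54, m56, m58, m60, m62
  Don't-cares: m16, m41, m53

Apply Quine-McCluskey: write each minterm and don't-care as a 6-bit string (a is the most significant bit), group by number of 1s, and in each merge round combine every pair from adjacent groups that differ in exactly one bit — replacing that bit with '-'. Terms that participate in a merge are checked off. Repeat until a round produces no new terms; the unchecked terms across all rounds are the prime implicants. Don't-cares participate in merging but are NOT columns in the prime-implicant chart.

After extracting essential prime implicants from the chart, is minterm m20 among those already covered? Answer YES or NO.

YES

[col 0] 001010*, 001011*, 001110*, 001111*, 010000*, 010001*, 010011*, 010100*, 010101*, 010111*, 011101*, 011111*, 100001*, 100010*, 100100*, 100110*, 101001*, 101010*, 101011*, 110000*, 110001*, 110011*, 110101*, 110110*, 111000*, 111010*, 111100*, 111110*
[col 1] -01010*, -01011*, -10000*, -10001*, -10011*, -10101*, 0-1111, 001-10*, 001-11*, 00101-*, 00111-*, 01-101*, 01-111*, 010-00*, 010-01*, 010-11*, 0100-1*, 01000-*, 0101-1*, 01010-*, 0111-1*, 1-0001, 1-0110, 1-1010, 10-001, 10-010, 100-10, 1001-0, 1010-1, 10101-*, 11-000, 11-110, 110-01*, 1100-1*, 11000-*, 111-00*, 111-10*, 1110-0*, 1111-0*
[col 2] -0101-, -10-01, -100-1, -1000-, 001-1-, 01-1-1, 010--1, 010-0-, 111--0
Prime implicants: -0101-, -10-01, -100-1, -1000-, 0-1111, 001-1-, 01-1-1, 010--1, 010-0-, 1-0001, 1-0110, 1-1010, 10-001, 10-010, 100-10, 1001-0, 1010-1, 11-000, 11-110, 111--0
PI chart (minterm → PIs covering it):
  10 | -0101-,001-1-
  11 | -0101-,001-1-
  14 | 001-1-  (sole → essential)
  15 | 0-1111,001-1-
  17 | -10-01,-100-1,-1000-,010--1,010-0-
  19 | -100-1,010--1
  20 | 010-0-  (sole → essential)
  21 | -10-01,01-1-1,010--1,010-0-
  23 | 01-1-1,010--1
  29 | 01-1-1  (sole → essential)
  31 | 0-1111,01-1-1
  33 | 1-0001,10-001
  34 | 10-010,100-10
  36 | 1001-0  (sole → essential)
  38 | 1-0110,100-10,1001-0
  42 | -0101-,1-1010,10-010
  43 | -0101-,1010-1
  48 | -1000-,11-000
  49 | -10-01,-100-1,-1000-,1-0001
  51 | -100-1  (sole → essential)
  54 | 1-0110,11-110
  56 | 11-000,111--0
  58 | 1-1010,111--0
  60 | 111--0  (sole → essential)
  62 | 11-110,111--0
Essential prime implicants: -100-1, 001-1-, 01-1-1, 010-0-, 1001-0, 111--0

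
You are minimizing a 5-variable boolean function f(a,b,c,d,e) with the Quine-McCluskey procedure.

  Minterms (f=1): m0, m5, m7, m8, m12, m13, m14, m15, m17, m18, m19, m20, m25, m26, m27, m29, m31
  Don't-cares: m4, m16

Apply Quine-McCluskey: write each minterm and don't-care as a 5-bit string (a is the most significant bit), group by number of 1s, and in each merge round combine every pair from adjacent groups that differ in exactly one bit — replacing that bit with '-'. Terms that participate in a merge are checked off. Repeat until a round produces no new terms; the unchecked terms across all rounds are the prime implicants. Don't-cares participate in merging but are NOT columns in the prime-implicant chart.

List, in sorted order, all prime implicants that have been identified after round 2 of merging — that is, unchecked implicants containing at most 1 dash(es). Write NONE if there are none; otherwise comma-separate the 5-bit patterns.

NONE

size-2^0 implicants → 00000(✓)  00100(✓)  00101(✓)  00111(✓)  01000(✓)  01100(✓)  01101(✓)  01110(✓)  01111(✓)  10000(✓)  10001(✓)  10010(✓)  10011(✓)  10100(✓)  11001(✓)  11010(✓)  11011(✓)  11101(✓)  11111(✓)
size-2^1 implicants → -0000(✓)  -0100(✓)  -1101(✓)  -1111(✓)  0-000(✓)  0-100(✓)  0-101(✓)  0-111(✓)  00-00(✓)  001-1(✓)  0010-(✓)  01-00(✓)  011-0(✓)  011-1(✓)  0110-(✓)  0111-(✓)  1-001(✓)  1-010(✓)  1-011(✓)  10-00(✓)  100-0(✓)  100-1(✓)  1000-(✓)  1001-(✓)  11-01(✓)  11-11(✓)  110-1(✓)  1101-(✓)  111-1(✓)
size-2^2 implicants → -0-00  -11-1  0--00  0-1-1  0-10-  011--  1-0-1  1-01-  100--  11--1
Unchecked terms (primes): -0-00, -11-1, 0--00, 0-1-1, 0-10-, 011--, 1-0-1, 1-01-, 100--, 11--1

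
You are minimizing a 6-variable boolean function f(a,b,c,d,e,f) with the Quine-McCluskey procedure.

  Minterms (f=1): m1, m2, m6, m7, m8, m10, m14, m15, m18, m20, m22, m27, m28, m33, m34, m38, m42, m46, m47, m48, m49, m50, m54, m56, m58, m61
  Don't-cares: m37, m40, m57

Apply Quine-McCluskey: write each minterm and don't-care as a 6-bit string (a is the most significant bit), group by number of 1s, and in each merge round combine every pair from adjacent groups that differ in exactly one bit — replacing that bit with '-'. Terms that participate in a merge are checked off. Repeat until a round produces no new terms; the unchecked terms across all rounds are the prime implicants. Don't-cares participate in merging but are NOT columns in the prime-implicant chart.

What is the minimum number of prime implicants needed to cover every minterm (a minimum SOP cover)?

10

Round 0: 000001✓ 000010✓ 000110✓ 000111✓ 001000✓ 001010✓ 001110✓ 001111✓ 010010✓ 010100✓ 010110✓ 011011 011100✓ 100001✓ 100010✓ 100101✓ 100110✓ 101000✓ 101010✓ 101110✓ 101111✓ 110000✓ 110001✓ 110010✓ 110110✓ 111000✓ 111001✓ 111010✓ 111101✓
Round 1: -00001 -00010✓ -00110✓ -01000✓ -01010✓ -01110✓ -01111✓ -10010✓ -10110✓ 0-0010✓ 0-0110✓ 00-010✓ 00-110✓ 00-111✓ 000-10✓ 00011-✓ 001-10✓ 0010-0✓ 00111-✓ 01-100 010-10✓ 0101-0 1-0001 1-0010✓ 1-0110✓ 1-1000✓ 1-1010✓ 10-010✓ 10-110✓ 100-01 100-10✓ 101-10✓ 1010-0✓ 10111-✓ 11-000✓ 11-001✓ 11-010✓ 110-10✓ 1100-0✓ 11000-✓ 111-01 1110-0✓ 11100-✓
Round 2: --0010✓ --0110✓ -0-010✓ -0-110✓ -00-10✓ -01-10✓ -010-0 -0111- -10-10✓ 0-0-10✓ 00--10✓ 00-11- 1--010 1-0-10✓ 1-10-0 10--10✓ 11-0-0 11-00-
Round 3: --0-10 -0--10
PIs = {--0-10, -0--10, -00001, -010-0, -0111-, 00-11-, 01-100, 0101-0, 011011, 1--010, 1-0001, 1-10-0, 100-01, 11-0-0, 11-00-, 111-01}
Coverage chart:
  m1: -00001 ←essential
  m2: --0-10,-0--10
  m6: --0-10,-0--10,00-11-
  m7: 00-11- ←essential
  m8: -010-0 ←essential
  m10: -0--10,-010-0
  m14: -0--10,-0111-,00-11-
  m15: -0111-,00-11-
  m18: --0-10 ←essential
  m20: 01-100,0101-0
  m22: --0-10,0101-0
  m27: 011011 ←essential
  m28: 01-100 ←essential
  m33: -00001,1-0001,100-01
  m34: --0-10,-0--10,1--010
  m38: --0-10,-0--10
  m42: -0--10,-010-0,1--010,1-10-0
  m46: -0--10,-0111-
  m47: -0111- ←essential
  m48: 11-0-0,11-00-
  m49: 1-0001,11-00-
  m50: --0-10,1--010,11-0-0
  m54: --0-10 ←essential
  m56: 1-10-0,11-0-0,11-00-
  m58: 1--010,1-10-0,11-0-0
  m61: 111-01 ←essential
Essential: --0-10, -00001, -010-0, -0111-, 00-11-, 01-100, 011011, 111-01
Petrick residual → 1--010, 11-00-
Min cover (10 terms): c'ef' + b'c'd'e'f + b'cd'f' + b'cde + a'b'de + a'bde'f' + a'bcd'ef + ad'ef' + abd'e' + abce'f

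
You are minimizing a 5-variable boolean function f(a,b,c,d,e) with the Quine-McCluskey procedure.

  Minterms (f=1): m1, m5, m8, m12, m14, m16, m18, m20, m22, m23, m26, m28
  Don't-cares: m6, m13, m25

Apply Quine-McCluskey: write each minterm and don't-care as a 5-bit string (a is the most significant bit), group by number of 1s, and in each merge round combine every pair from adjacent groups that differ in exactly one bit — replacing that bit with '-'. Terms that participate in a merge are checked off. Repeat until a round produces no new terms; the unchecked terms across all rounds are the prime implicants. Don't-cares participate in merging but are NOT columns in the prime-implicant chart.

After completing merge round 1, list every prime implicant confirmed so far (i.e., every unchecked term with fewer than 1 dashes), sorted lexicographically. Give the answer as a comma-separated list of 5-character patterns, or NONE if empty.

11001

[col 0] 00001*, 00101*, 00110*, 01000*, 01100*, 01101*, 01110*, 10000*, 10010*, 10100*, 10110*, 10111*, 11001, 11010*, 11100*
[col 1] -0110, -1100, 0-101, 0-110, 00-01, 01-00, 011-0, 0110-, 1-010, 1-100, 10-00*, 10-10*, 100-0*, 101-0*, 1011-
[col 2] 10--0
Prime implicants: -0110, -1100, 0-101, 0-110, 00-01, 01-00, 011-0, 0110-, 1-010, 1-100, 10--0, 1011-, 11001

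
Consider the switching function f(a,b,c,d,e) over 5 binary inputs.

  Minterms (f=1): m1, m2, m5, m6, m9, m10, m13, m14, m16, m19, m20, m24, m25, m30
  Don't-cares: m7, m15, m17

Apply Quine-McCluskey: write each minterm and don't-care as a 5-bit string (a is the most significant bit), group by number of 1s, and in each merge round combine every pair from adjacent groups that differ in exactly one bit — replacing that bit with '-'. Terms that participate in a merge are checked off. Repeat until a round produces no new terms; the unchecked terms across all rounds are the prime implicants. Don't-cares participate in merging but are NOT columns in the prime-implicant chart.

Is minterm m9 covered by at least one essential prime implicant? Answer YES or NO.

size-2^0 implicants → 00001(✓)  00010(✓)  00101(✓)  00110(✓)  00111(✓)  01001(✓)  01010(✓)  01101(✓)  01110(✓)  01111(✓)  10000(✓)  10001(✓)  10011(✓)  10100(✓)  11000(✓)  11001(✓)  11110(✓)
size-2^1 implicants → -0001(✓)  -1001(✓)  -1110  0-001(✓)  0-010(✓)  0-101(✓)  0-110(✓)  0-111(✓)  00-01(✓)  00-10(✓)  001-1(✓)  0011-(✓)  01-01(✓)  01-10(✓)  011-1(✓)  0111-(✓)  1-000(✓)  1-001(✓)  10-00  100-1  1000-(✓)  1100-(✓)
size-2^2 implicants → --001  0--01  0--10  0-1-1  0-11-  1-00-
Unchecked terms (primes): --001, -1110, 0--01, 0--10, 0-1-1, 0-11-, 1-00-, 10-00, 100-1
Minterm coverage:
  m1 ⊆ --001,0--01
  m2 ⊆ 0--10 [E]
  m5 ⊆ 0--01,0-1-1
  m6 ⊆ 0--10,0-11-
  m9 ⊆ --001,0--01
  m10 ⊆ 0--10 [E]
  m13 ⊆ 0--01,0-1-1
  m14 ⊆ -1110,0--10,0-11-
  m16 ⊆ 1-00-,10-00
  m19 ⊆ 100-1 [E]
  m20 ⊆ 10-00 [E]
  m24 ⊆ 1-00- [E]
  m25 ⊆ --001,1-00-
  m30 ⊆ -1110 [E]
E = {-1110, 0--10, 1-00-, 10-00, 100-1}

NO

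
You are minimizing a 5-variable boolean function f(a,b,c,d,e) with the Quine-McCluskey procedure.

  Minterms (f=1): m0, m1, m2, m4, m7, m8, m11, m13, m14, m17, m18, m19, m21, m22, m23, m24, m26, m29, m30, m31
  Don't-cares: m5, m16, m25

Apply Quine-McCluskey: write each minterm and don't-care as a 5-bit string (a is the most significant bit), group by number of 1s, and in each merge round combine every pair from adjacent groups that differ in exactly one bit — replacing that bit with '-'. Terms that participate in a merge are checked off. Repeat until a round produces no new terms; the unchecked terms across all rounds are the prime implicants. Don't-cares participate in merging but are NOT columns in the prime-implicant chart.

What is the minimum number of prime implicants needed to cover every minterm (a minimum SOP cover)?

10

Round 0: 00000✓ 00001✓ 00010✓ 00100✓ 00101✓ 00111✓ 01000✓ 01011 01101✓ 01110✓ 10000✓ 10001✓ 10010✓ 10011✓ 10101✓ 10110✓ 10111✓ 11000✓ 11001✓ 11010✓ 11101✓ 11110✓ 11111✓
Round 1: -0000✓ -0001✓ -0010✓ -0101✓ -0111✓ -1000✓ -1101✓ -1110 0-000✓ 0-101✓ 00-00✓ 00-01✓ 000-0✓ 0000-✓ 001-1✓ 0010-✓ 1-000✓ 1-001✓ 1-010✓ 1-101✓ 1-110✓ 1-111✓ 10-01✓ 10-10✓ 10-11✓ 100-0✓ 100-1✓ 1000-✓ 1001-✓ 101-1✓ 1011-✓ 11-01✓ 11-10✓ 110-0✓ 1100-✓ 111-1✓ 1111-✓
Round 2: --000 --101 -0-01 -00-0 -000- -01-1 00-0- 1--01 1--10 1-0-0 1-00- 1-1-1 1-11- 10--1 10-1- 100--
PIs = {--000, --101, -0-01, -00-0, -000-, -01-1, -1110, 00-0-, 01011, 1--01, 1--10, 1-0-0, 1-00-, 1-1-1, 1-11-, 10--1, 10-1-, 100--}
Coverage chart:
  m0: --000,-00-0,-000-,00-0-
  m1: -0-01,-000-,00-0-
  m2: -00-0 ←essential
  m4: 00-0- ←essential
  m7: -01-1 ←essential
  m8: --000 ←essential
  m11: 01011 ←essential
  m13: --101 ←essential
  m14: -1110 ←essential
  m17: -0-01,-000-,1--01,1-00-,10--1,100--
  m18: -00-0,1--10,1-0-0,10-1-,100--
  m19: 10--1,10-1-,100--
  m21: --101,-0-01,-01-1,1--01,1-1-1,10--1
  m22: 1--10,1-11-,10-1-
  m23: -01-1,1-1-1,1-11-,10--1,10-1-
  m24: --000,1-0-0,1-00-
  m26: 1--10,1-0-0
  m29: --101,1--01,1-1-1
  m30: -1110,1--10,1-11-
  m31: 1-1-1,1-11-
Essential: --000, --101, -00-0, -01-1, -1110, 00-0-, 01011
Petrick residual → 1--10, 1-1-1, 10--1
Min cover (10 terms): c'd'e' + cd'e + b'c'e' + b'ce + bcde' + a'b'd' + a'bc'de + ade' + ace + ab'e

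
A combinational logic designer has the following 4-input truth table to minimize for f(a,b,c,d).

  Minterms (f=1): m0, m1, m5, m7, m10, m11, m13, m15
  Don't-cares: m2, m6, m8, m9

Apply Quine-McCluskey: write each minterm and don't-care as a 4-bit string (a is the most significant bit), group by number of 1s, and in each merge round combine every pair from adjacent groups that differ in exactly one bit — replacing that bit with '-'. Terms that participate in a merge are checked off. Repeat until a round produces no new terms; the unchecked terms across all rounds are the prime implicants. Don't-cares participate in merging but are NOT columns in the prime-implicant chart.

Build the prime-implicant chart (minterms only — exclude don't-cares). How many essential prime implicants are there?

0

Round 0: 0000✓ 0001✓ 0010✓ 0101✓ 0110✓ 0111✓ 1000✓ 1001✓ 1010✓ 1011✓ 1101✓ 1111✓
Round 1: -000✓ -001✓ -010✓ -101✓ -111✓ 0-01✓ 0-10 00-0✓ 000-✓ 01-1✓ 011- 1-01✓ 1-11✓ 10-0✓ 10-1✓ 100-✓ 101-✓ 11-1✓
Round 2: --01 -0-0 -00- -1-1 1--1 10--
PIs = {--01, -0-0, -00-, -1-1, 0-10, 011-, 1--1, 10--}
Coverage chart:
  m0: -0-0,-00-
  m1: --01,-00-
  m5: --01,-1-1
  m7: -1-1,011-
  m10: -0-0,10--
  m11: 1--1,10--
  m13: --01,-1-1,1--1
  m15: -1-1,1--1
(no essential prime implicants)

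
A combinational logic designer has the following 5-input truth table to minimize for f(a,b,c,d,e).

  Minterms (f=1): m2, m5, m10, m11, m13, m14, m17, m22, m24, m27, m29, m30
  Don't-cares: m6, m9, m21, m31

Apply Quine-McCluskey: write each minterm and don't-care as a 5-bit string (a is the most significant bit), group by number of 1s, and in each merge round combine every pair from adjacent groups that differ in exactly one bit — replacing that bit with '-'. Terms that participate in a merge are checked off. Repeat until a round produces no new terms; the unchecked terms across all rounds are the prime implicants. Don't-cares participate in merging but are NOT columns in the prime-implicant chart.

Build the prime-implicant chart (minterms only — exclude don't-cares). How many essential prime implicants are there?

[col 0] 00010*, 00101*, 00110*, 01001*, 01010*, 01011*, 01101*, 01110*, 10001*, 10101*, 10110*, 11000, 11011*, 11101*, 11110*, 11111*
[col 1] -0101*, -0110*, -1011, -1101*, -1110*, 0-010*, 0-101*, 0-110*, 00-10*, 01-01, 01-10*, 010-1, 0101-, 1-101*, 1-110*, 10-01, 11-11, 111-1, 1111-
[col 2] --101, --110, 0--10
Prime implicants: --101, --110, -1011, 0--10, 01-01, 010-1, 0101-, 10-01, 11-11, 11000, 111-1, 1111-
PI chart (minterm → PIs covering it):
  2 | 0--10  (sole → essential)
  5 | --101  (sole → essential)
  10 | 0--10,0101-
  11 | -1011,010-1,0101-
  13 | --101,01-01
  14 | --110,0--10
  17 | 10-01  (sole → essential)
  22 | --110  (sole → essential)
  24 | 11000  (sole → essential)
  27 | -1011,11-11
  29 | --101,111-1
  30 | --110,1111-
Essential prime implicants: --101, --110, 0--10, 10-01, 11000

5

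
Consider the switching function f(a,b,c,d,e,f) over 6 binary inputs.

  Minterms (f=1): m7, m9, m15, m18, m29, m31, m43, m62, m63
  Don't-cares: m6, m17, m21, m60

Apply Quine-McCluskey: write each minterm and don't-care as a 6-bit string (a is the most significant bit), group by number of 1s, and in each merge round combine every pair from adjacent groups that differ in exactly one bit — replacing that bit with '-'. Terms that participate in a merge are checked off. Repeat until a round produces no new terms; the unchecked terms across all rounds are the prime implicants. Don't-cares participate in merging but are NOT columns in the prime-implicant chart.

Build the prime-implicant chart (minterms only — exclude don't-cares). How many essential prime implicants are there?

3

size-2^0 implicants → 000110(✓)  000111(✓)  001001  001111(✓)  010001(✓)  010010  010101(✓)  011101(✓)  011111(✓)  101011  111100(✓)  111110(✓)  111111(✓)
size-2^1 implicants → -11111  0-1111  00-111  00011-  01-101  010-01  0111-1  1111-0  11111-
Unchecked terms (primes): -11111, 0-1111, 00-111, 00011-, 001001, 01-101, 010-01, 010010, 0111-1, 101011, 1111-0, 11111-
Minterm coverage:
  m7 ⊆ 00-111,00011-
  m9 ⊆ 001001 [E]
  m15 ⊆ 0-1111,00-111
  m18 ⊆ 010010 [E]
  m29 ⊆ 01-101,0111-1
  m31 ⊆ -11111,0-1111,0111-1
  m43 ⊆ 101011 [E]
  m62 ⊆ 1111-0,11111-
  m63 ⊆ -11111,11111-
E = {001001, 010010, 101011}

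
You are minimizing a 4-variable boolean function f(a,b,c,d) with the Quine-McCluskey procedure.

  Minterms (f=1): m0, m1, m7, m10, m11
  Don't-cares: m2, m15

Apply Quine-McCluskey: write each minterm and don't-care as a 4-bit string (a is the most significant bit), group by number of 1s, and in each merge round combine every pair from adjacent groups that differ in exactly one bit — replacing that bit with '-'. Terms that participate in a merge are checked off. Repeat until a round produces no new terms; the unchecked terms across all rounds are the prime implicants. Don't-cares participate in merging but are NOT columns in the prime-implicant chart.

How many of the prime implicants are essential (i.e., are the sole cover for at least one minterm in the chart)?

[col 0] 0000*, 0001*, 0010*, 0111*, 1010*, 1011*, 1111*
[col 1] -010, -111, 00-0, 000-, 1-11, 101-
Prime implicants: -010, -111, 00-0, 000-, 1-11, 101-
PI chart (minterm → PIs covering it):
  0 | 00-0,000-
  1 | 000-  (sole → essential)
  7 | -111  (sole → essential)
  10 | -010,101-
  11 | 1-11,101-
Essential prime implicants: -111, 000-

2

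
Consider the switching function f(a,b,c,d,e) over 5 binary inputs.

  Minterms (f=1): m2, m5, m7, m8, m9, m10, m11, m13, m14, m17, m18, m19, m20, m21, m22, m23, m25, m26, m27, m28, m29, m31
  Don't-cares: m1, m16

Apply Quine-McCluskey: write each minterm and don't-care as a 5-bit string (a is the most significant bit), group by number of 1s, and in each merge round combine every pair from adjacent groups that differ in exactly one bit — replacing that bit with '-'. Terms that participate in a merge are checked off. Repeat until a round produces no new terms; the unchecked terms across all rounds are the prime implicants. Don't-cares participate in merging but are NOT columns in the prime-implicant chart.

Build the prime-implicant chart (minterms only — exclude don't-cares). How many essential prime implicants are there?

8

Round 0: 00001✓ 00010✓ 00101✓ 00111✓ 01000✓ 01001✓ 01010✓ 01011✓ 01101✓ 01110✓ 10000✓ 10001✓ 10010✓ 10011✓ 10100✓ 10101✓ 10110✓ 10111✓ 11001✓ 11010✓ 11011✓ 11100✓ 11101✓ 11111✓
Round 1: -0001✓ -0010✓ -0101✓ -0111✓ -1001✓ -1010✓ -1011✓ -1101✓ 0-001✓ 0-010✓ 0-101✓ 00-01✓ 001-1✓ 01-01✓ 01-10 010-0✓ 010-1✓ 0100-✓ 0101-✓ 1-001✓ 1-010✓ 1-011✓ 1-100✓ 1-101✓ 1-111✓ 10-00✓ 10-01✓ 10-10✓ 10-11✓ 100-0✓ 100-1✓ 1000-✓ 1001-✓ 101-0✓ 101-1✓ 1010-✓ 1011-✓ 11-01✓ 11-11✓ 110-1✓ 1101-✓ 111-1✓ 1110-✓
Round 2: --001✓ --010 --101✓ -0-01✓ -01-1 -1-01✓ -10-1 -101- 0--01✓ 010-- 1--01✓ 1--11✓ 1-0-1✓ 1-01- 1-1-1✓ 1-10- 10--0✓ 10--1✓ 10-0-✓ 10-1-✓ 100--✓ 101--✓ 11--1✓
Round 3: ---01 1---1 10---
PIs = {---01, --010, -01-1, -10-1, -101-, 01-10, 010--, 1---1, 1-01-, 1-10-, 10---}
Coverage chart:
  m2: --010 ←essential
  m5: ---01,-01-1
  m7: -01-1 ←essential
  m8: 010-- ←essential
  m9: ---01,-10-1,010--
  m10: --010,-101-,01-10,010--
  m11: -10-1,-101-,010--
  m13: ---01 ←essential
  m14: 01-10 ←essential
  m17: ---01,1---1,10---
  m18: --010,1-01-,10---
  m19: 1---1,1-01-,10---
  m20: 1-10-,10---
  m21: ---01,-01-1,1---1,1-10-,10---
  m22: 10--- ←essential
  m23: -01-1,1---1,10---
  m25: ---01,-10-1,1---1
  m26: --010,-101-,1-01-
  m27: -10-1,-101-,1---1,1-01-
  m28: 1-10- ←essential
  m29: ---01,1---1,1-10-
  m31: 1---1 ←essential
Essential: ---01, --010, -01-1, 01-10, 010--, 1---1, 1-10-, 10---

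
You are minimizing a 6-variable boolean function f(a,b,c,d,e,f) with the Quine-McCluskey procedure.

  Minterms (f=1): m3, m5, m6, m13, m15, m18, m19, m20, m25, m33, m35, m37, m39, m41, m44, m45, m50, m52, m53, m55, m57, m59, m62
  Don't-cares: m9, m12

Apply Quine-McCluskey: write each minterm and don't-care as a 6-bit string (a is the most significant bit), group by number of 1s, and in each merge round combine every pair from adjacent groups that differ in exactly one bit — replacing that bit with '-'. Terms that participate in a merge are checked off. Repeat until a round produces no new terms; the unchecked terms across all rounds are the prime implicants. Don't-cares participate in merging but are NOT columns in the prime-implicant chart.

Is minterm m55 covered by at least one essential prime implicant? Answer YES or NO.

Round 0: 000011✓ 000101✓ 000110 001001✓ 001100✓ 001101✓ 001111✓ 010010✓ 010011✓ 010100✓ 011001✓ 100001✓ 100011✓ 100101✓ 100111✓ 101001✓ 101100✓ 101101✓ 110010✓ 110100✓ 110101✓ 110111✓ 111001✓ 111011✓ 111110
Round 1: -00011 -00101✓ -01001✓ -01100✓ -01101✓ -10010 -10100 -11001✓ 0-0011 0-1001✓ 00-101✓ 001-01✓ 0011-1 00110-✓ 01001- 1-0101✓ 1-0111✓ 1-1001✓ 10-001✓ 10-101✓ 100-01✓ 100-11✓ 1000-1✓ 1001-1✓ 101-01✓ 10110-✓ 1101-1✓ 11010- 1110-1
Round 2: --1001 -0-101 -01-01 -0110- 1-01-1 10--01 100--1
PIs = {--1001, -0-101, -00011, -01-01, -0110-, -10010, -10100, 0-0011, 000110, 0011-1, 01001-, 1-01-1, 10--01, 100--1, 11010-, 1110-1, 111110}
Coverage chart:
  m3: -00011,0-0011
  m5: -0-101 ←essential
  m6: 000110 ←essential
  m13: -0-101,-01-01,-0110-,0011-1
  m15: 0011-1 ←essential
  m18: -10010,01001-
  m19: 0-0011,01001-
  m20: -10100 ←essential
  m25: --1001 ←essential
  m33: 10--01,100--1
  m35: -00011,100--1
  m37: -0-101,1-01-1,10--01,100--1
  m39: 1-01-1,100--1
  m41: --1001,-01-01,10--01
  m44: -0110- ←essential
  m45: -0-101,-01-01,-0110-,10--01
  m50: -10010 ←essential
  m52: -10100,11010-
  m53: 1-01-1,11010-
  m55: 1-01-1 ←essential
  m57: --1001,1110-1
  m59: 1110-1 ←essential
  m62: 111110 ←essential
Essential: --1001, -0-101, -0110-, -10010, -10100, 000110, 0011-1, 1-01-1, 1110-1, 111110

YES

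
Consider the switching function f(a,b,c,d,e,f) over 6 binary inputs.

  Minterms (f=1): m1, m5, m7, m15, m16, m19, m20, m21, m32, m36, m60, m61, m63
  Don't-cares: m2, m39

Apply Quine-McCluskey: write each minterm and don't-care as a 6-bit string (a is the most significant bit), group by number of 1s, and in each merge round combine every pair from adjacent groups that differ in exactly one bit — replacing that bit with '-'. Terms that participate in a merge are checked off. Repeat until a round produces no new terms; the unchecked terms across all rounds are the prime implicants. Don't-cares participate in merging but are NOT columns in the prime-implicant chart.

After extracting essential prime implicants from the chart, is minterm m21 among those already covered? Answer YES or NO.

NO

size-2^0 implicants → 000001(✓)  000010  000101(✓)  000111(✓)  001111(✓)  010000(✓)  010011  010100(✓)  010101(✓)  100000(✓)  100100(✓)  100111(✓)  111100(✓)  111101(✓)  111111(✓)
size-2^1 implicants → -00111  0-0101  00-111  000-01  0001-1  010-00  01010-  100-00  1111-1  11110-
Unchecked terms (primes): -00111, 0-0101, 00-111, 000-01, 000010, 0001-1, 010-00, 010011, 01010-, 100-00, 1111-1, 11110-
Minterm coverage:
  m1 ⊆ 000-01 [E]
  m5 ⊆ 0-0101,000-01,0001-1
  m7 ⊆ -00111,00-111,0001-1
  m15 ⊆ 00-111 [E]
  m16 ⊆ 010-00 [E]
  m19 ⊆ 010011 [E]
  m20 ⊆ 010-00,01010-
  m21 ⊆ 0-0101,01010-
  m32 ⊆ 100-00 [E]
  m36 ⊆ 100-00 [E]
  m60 ⊆ 11110- [E]
  m61 ⊆ 1111-1,11110-
  m63 ⊆ 1111-1 [E]
E = {00-111, 000-01, 010-00, 010011, 100-00, 1111-1, 11110-}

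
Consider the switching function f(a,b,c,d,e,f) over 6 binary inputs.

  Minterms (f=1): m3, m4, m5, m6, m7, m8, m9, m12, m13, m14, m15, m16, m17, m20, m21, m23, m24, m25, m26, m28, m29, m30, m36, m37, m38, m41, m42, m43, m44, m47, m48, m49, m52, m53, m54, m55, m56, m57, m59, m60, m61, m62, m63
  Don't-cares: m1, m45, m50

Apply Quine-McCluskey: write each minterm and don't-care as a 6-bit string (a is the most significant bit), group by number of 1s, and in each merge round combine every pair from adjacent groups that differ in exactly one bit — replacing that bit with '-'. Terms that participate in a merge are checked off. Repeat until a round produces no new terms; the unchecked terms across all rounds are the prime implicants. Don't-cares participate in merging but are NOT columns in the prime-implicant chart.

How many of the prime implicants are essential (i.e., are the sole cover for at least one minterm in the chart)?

size-2^0 implicants → 000001(✓)  000011(✓)  000100(✓)  000101(✓)  000110(✓)  000111(✓)  001000(✓)  001001(✓)  001100(✓)  001101(✓)  001110(✓)  001111(✓)  010000(✓)  010001(✓)  010100(✓)  010101(✓)  010111(✓)  011000(✓)  011001(✓)  011010(✓)  011100(✓)  011101(✓)  011110(✓)  100100(✓)  100101(✓)  100110(✓)  101001(✓)  101010(✓)  101011(✓)  101100(✓)  101101(✓)  101111(✓)  110000(✓)  110001(✓)  110010(✓)  110100(✓)  110101(✓)  110110(✓)  110111(✓)  111000(✓)  111001(✓)  111011(✓)  111100(✓)  111101(✓)  111110(✓)  111111(✓)
size-2^1 implicants → -00100(✓)  -00101(✓)  -00110(✓)  -01001(✓)  -01100(✓)  -01101(✓)  -01111(✓)  -10000(✓)  -10001(✓)  -10100(✓)  -10101(✓)  -10111(✓)  -11000(✓)  -11001(✓)  -11100(✓)  -11101(✓)  -11110(✓)  0-0001(✓)  0-0100(✓)  0-0101(✓)  0-0111(✓)  0-1000(✓)  0-1001(✓)  0-1100(✓)  0-1101(✓)  0-1110(✓)  00-001(✓)  00-100(✓)  00-101(✓)  00-110(✓)  00-111(✓)  000-01(✓)  000-11(✓)  0000-1(✓)  0001-0(✓)  0001-1(✓)  00010-(✓)  00011-(✓)  001-00(✓)  001-01(✓)  00100-(✓)  0011-0(✓)  0011-1(✓)  00110-(✓)  00111-(✓)  01-000(✓)  01-001(✓)  01-100(✓)  01-101(✓)  010-00(✓)  010-01(✓)  01000-(✓)  0101-1(✓)  01010-(✓)  011-00(✓)  011-01(✓)  011-10(✓)  0110-0(✓)  01100-(✓)  0111-0(✓)  01110-(✓)  1-0100(✓)  1-0101(✓)  1-0110(✓)  1-1001(✓)  1-1011(✓)  1-1100(✓)  1-1101(✓)  1-1111(✓)  10-100(✓)  10-101(✓)  1001-0(✓)  10010-(✓)  101-01(✓)  101-11(✓)  1010-1(✓)  10101-  1011-1(✓)  10110-(✓)  11-000(✓)  11-001(✓)  11-100(✓)  11-101(✓)  11-110(✓)  11-111(✓)  110-00(✓)  110-01(✓)  110-10(✓)  1100-0(✓)  11000-(✓)  1101-0(✓)  1101-1(✓)  11010-(✓)  11011-(✓)  111-00(✓)  111-01(✓)  111-11(✓)  1110-1(✓)  11100-(✓)  1111-0(✓)  1111-1(✓)  11110-(✓)  11111-(✓)
size-2^2 implicants → --0100(✓)  --0101(✓)  --1001(✓)  --1100(✓)  --1101(✓)  -0-100(✓)  -0-101(✓)  -001-0  -0010-(✓)  -01-01(✓)  -011-1  -0110-(✓)  -1-000(✓)  -1-001(✓)  -1-100(✓)  -1-101(✓)  -10-00(✓)  -10-01(✓)  -1000-(✓)  -101-1  -1010-(✓)  -11-00(✓)  -11-01(✓)  -1100-(✓)  -111-0  -1110-(✓)  0--001(✓)  0--100(✓)  0--101(✓)  0-0-01(✓)  0-01-1  0-010-(✓)  0-1-00(✓)  0-1-01(✓)  0-100-(✓)  0-11-0  0-110-(✓)  00--01(✓)  00-1-0(✓)  00-1-1(✓)  00-10-(✓)  00-11-(✓)  000--1  0001--(✓)  001-0-(✓)  0011--(✓)  01--00(✓)  01--01(✓)  01-00-(✓)  01-10-(✓)  010-0-(✓)  011--0  011-0-(✓)  1--100(✓)  1--101(✓)  1-01-0  1-010-(✓)  1-1-01(✓)  1-1-11(✓)  1-10-1(✓)  1-11-1(✓)  1-110-(✓)  10-10-(✓)  101--1(✓)  11--00(✓)  11--01(✓)  11-00-(✓)  11-1-0(✓)  11-1-1(✓)  11-10-(✓)  11-11-(✓)  110--0  110-0-(✓)  1101--(✓)  111--1(✓)  111-0-(✓)  1111--(✓)
size-2^3 implicants → ---100(✓)  ---101(✓)  --010-(✓)  --1-01  --110-(✓)  -0-10-(✓)  -1--00(✓)  -1--01(✓)  -1-00-(✓)  -1-10-(✓)  -10-0-(✓)  -11-0-(✓)  0---01  0--10-(✓)  0-1-0-  00-1--  01--0-(✓)  1--10-(✓)  1-1--1  11--0-(✓)  11-1--
size-2^4 implicants → ---10-  -1--0-
Unchecked terms (primes): ---10-, --1-01, -001-0, -011-1, -1--0-, -101-1, -111-0, 0---01, 0-01-1, 0-1-0-, 0-11-0, 00-1--, 000--1, 011--0, 1-01-0, 1-1--1, 10101-, 11-1--, 110--0
Minterm coverage:
  m3 ⊆ 000--1 [E]
  m4 ⊆ ---10-,-001-0,00-1--
  m5 ⊆ ---10-,0---01,0-01-1,00-1--,000--1
  m6 ⊆ -001-0,00-1--
  m7 ⊆ 0-01-1,00-1--,000--1
  m8 ⊆ 0-1-0- [E]
  m9 ⊆ --1-01,0---01,0-1-0-
  m12 ⊆ ---10-,0-1-0-,0-11-0,00-1--
  m13 ⊆ ---10-,--1-01,-011-1,0---01,0-1-0-,00-1--
  m14 ⊆ 0-11-0,00-1--
  m15 ⊆ -011-1,00-1--
  m16 ⊆ -1--0- [E]
  m17 ⊆ -1--0-,0---01
  m20 ⊆ ---10-,-1--0-
  m21 ⊆ ---10-,-1--0-,-101-1,0---01,0-01-1
  m23 ⊆ -101-1,0-01-1
  m24 ⊆ -1--0-,0-1-0-,011--0
  m25 ⊆ --1-01,-1--0-,0---01,0-1-0-
  m26 ⊆ 011--0 [E]
  m28 ⊆ ---10-,-1--0-,-111-0,0-1-0-,0-11-0,011--0
  m29 ⊆ ---10-,--1-01,-1--0-,0---01,0-1-0-
  m30 ⊆ -111-0,0-11-0,011--0
  m36 ⊆ ---10-,-001-0,1-01-0
  m37 ⊆ ---10- [E]
  m38 ⊆ -001-0,1-01-0
  m41 ⊆ --1-01,1-1--1
  m42 ⊆ 10101- [E]
  m43 ⊆ 1-1--1,10101-
  m44 ⊆ ---10- [E]
  m47 ⊆ -011-1,1-1--1
  m48 ⊆ -1--0-,110--0
  m49 ⊆ -1--0- [E]
  m52 ⊆ ---10-,-1--0-,1-01-0,11-1--,110--0
  m53 ⊆ ---10-,-1--0-,-101-1,11-1--
  m54 ⊆ 1-01-0,11-1--,110--0
  m55 ⊆ -101-1,11-1--
  m56 ⊆ -1--0- [E]
  m57 ⊆ --1-01,-1--0-,1-1--1
  m59 ⊆ 1-1--1 [E]
  m60 ⊆ ---10-,-1--0-,-111-0,11-1--
  m61 ⊆ ---10-,--1-01,-1--0-,1-1--1,11-1--
  m62 ⊆ -111-0,11-1--
  m63 ⊆ 1-1--1,11-1--
E = {---10-, -1--0-, 0-1-0-, 000--1, 011--0, 1-1--1, 10101-}

7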